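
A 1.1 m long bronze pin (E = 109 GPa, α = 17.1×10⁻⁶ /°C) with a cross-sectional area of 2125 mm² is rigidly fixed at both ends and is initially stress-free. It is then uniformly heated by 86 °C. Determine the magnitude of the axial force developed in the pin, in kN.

Full restraint means ε = 0, so the stress is σ = EαΔT = 109×10³ × 17.1×10⁻⁶ × 86 = 160.3 MPa.
P = AEαΔT = 2125 × 109×10³ × 17.1×10⁻⁶ × 86 = 340.6 kN (compressive).

P ≈ 341 kN (compressive)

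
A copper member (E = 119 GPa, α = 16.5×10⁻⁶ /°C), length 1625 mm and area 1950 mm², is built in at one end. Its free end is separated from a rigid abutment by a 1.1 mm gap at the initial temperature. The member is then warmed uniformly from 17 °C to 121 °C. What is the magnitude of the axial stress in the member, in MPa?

Free thermal elongation = αΔT L = 16.5×10⁻⁶ × 104 × 1625 = 2.788 mm.
The gap closes (δ_free > 1.1 mm) and the wall then resists a further 2.788 − 1.1 = 1.688 mm of expansion.
That suppressed elongation corresponds to σ = E·Δ/L = 119×10³ × 1.688/1625 = 123.7 MPa.

σ ≈ 124 MPa (compressive)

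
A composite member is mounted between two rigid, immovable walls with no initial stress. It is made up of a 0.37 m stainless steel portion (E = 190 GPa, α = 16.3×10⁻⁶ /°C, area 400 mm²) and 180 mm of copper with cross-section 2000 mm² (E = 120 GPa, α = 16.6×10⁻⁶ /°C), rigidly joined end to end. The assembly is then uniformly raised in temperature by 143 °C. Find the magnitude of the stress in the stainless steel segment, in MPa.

σ ≈ 574 MPa (compressive)

Free thermal expansion of the whole bar: Σ αᵢΔT Lᵢ = 16.3×10⁻⁶×143×370 + 16.6×10⁻⁶×143×180 = 1.29 mm.
Since the ends are fixed, an axial force P builds up, equal in every segment, with P · Σ Lᵢ/(AᵢEᵢ) = δ_free.
Σ Lᵢ/(AᵢEᵢ) = 370/(400×190×10³) + 180/(2000×120×10³) = 5.618×10⁻⁶ mm/N.
Hence P = δ_free / Σ(L/AE) = 1.29/5.618×10⁻⁶ = 229.6 kN (compressive).
σ_{stainless steel} = P / A = 229600 / 400 = 573.9 MPa.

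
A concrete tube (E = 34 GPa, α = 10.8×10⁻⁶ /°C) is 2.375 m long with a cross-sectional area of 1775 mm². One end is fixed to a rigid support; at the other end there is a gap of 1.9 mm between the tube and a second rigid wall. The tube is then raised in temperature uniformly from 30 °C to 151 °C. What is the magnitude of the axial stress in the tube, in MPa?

Unrestrained expansion: δ_free = αΔT L = 10.8×10⁻⁶ × 121 × 2375 = 3.104 mm.
The gap closes (δ_free > 1.9 mm) and the wall then resists a further 3.104 − 1.9 = 1.204 mm of expansion.
So σ = E(δ_free − g)/L = 34×10³ × 1.204/2375 = 17.23 MPa.

σ ≈ 17.2 MPa (compressive)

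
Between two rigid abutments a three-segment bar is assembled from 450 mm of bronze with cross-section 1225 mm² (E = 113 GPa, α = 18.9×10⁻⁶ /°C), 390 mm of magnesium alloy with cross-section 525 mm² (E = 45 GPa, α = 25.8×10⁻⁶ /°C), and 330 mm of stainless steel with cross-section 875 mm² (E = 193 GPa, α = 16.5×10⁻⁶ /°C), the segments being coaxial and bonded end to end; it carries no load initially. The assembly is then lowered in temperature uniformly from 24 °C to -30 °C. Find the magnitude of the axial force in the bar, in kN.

P ≈ 59.7 kN (tensile)

With the walls removed the bar would change length by δ_free = Σ αᵢΔT Lᵢ = 18.9×10⁻⁶×54×450 + 25.8×10⁻⁶×54×390 + 16.5×10⁻⁶×54×330 = 1.297 mm.
Since the ends are fixed, an axial force P builds up, equal in every segment, with P · Σ Lᵢ/(AᵢEᵢ) = δ_free.
The series flexibility is Σ Lᵢ/(AᵢEᵢ) = 450/(1225×113×10³) + 390/(525×45×10³) + 330/(875×193×10³) = 2.171×10⁻⁵ mm/N.
So P = 1.297 / 2.171×10⁻⁵ = 59.72 kN, tensile.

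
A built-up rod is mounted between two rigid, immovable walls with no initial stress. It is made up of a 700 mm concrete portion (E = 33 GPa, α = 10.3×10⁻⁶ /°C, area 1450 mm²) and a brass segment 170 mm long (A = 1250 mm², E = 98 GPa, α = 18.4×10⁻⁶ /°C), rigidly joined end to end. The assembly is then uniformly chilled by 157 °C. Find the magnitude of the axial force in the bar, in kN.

If the supports were absent, the total length change would be Σ αᵢΔT Lᵢ = 10.3×10⁻⁶×157×700 + 18.4×10⁻⁶×157×170 = 1.623 mm.
Since the ends are fixed, an axial force P builds up, equal in every segment, with P · Σ Lᵢ/(AᵢEᵢ) = δ_free.
Σ Lᵢ/(AᵢEᵢ) = 700/(1450×33×10³) + 170/(1250×98×10³) = 1.602×10⁻⁵ mm/N.
So P = 1.623 / 1.602×10⁻⁵ = 101.3 kN, tensile.

P ≈ 101 kN (tensile)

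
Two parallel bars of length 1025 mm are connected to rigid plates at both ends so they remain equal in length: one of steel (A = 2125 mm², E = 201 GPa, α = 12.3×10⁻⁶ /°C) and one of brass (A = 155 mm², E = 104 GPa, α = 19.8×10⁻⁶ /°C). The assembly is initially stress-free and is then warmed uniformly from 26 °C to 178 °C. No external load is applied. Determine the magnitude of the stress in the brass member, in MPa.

σ ≈ 114 MPa (compressive)

The brass has the larger α, so on heating it would change length more than the steel if both were free. The rigid plates force a common final length, so the brass is put into compression and the steel into tension, with equal and opposite forces P (no external load).
Setting the final lengths equal and cancelling L: (α₁ − α₂)ΔT = P/(A₁E₁) + P/(A₂E₂).
|α₁ − α₂|·ΔT = 7.5×10⁻⁶ × 152 = 0.00114.
1/(A₁E₁) + 1/(A₂E₂) = 1/(2125×201×10³) + 1/(155×104×10³) = 6.438×10⁻⁸ N⁻¹.
P = 0.00114 / 6.438×10⁻⁸ = 17710 N = 17.71 kN.
σ_{brass} = P/A₂ = 17710/155 = 114.2 MPa, compressive.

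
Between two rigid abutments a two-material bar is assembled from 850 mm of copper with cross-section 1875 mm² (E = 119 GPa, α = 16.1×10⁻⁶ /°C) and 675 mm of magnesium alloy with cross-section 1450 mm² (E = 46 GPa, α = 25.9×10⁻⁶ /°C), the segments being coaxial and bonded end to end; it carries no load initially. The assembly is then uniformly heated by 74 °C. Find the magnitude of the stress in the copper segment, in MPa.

σ ≈ 88.3 MPa (compressive)

If the supports were absent, the total length change would be Σ αᵢΔT Lᵢ = 16.1×10⁻⁶×74×850 + 25.9×10⁻⁶×74×675 = 2.306 mm.
The rigid supports impose zero overall length change; the single axial force P common to all segments must satisfy P Σ Lᵢ/(AᵢEᵢ) = δ_free.
Σ Lᵢ/(AᵢEᵢ) = 850/(1875×119×10³) + 675/(1450×46×10³) = 1.393×10⁻⁵ mm/N.
So P = 2.306 / 1.393×10⁻⁵ = 165.6 kN, compressive.
σ_{copper} = P / A = 165600 / 1875 = 88.31 MPa.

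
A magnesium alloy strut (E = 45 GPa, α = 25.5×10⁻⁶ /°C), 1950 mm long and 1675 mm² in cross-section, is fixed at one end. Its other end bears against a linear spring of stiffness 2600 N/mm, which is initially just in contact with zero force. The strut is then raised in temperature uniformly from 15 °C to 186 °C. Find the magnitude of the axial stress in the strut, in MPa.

σ ≈ 12.4 MPa (compressive)

If the spring were absent the strut would lengthen by αΔT L = 25.5×10⁻⁶ × 171 × 1950 = 8.503 mm.
With a force P in the spring, the elastic change of the strut is PL/(AE) and that of the spring is P/k; compatibility requires their sum to equal δ_free.
So P = δ_free / [L/(AE) + 1/k] = 8.503 / [ 1950/(1675×45×10³) + 1/(2600) ].
P = 8.503 / 0.0004105 = 20710 N.
σ = P/A = 20710/1675 = 12.37 MPa.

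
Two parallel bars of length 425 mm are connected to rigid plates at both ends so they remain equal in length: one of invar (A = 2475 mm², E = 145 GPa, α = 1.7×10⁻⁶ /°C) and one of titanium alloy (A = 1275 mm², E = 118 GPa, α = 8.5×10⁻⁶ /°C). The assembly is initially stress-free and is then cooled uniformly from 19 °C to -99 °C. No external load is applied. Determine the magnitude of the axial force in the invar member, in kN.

P ≈ 85.1 kN (compressive in the invar)

The titanium alloy has the larger α, so on cooling it would change length more than the invar if both were free. The rigid plates force a common final length, so the titanium alloy is put into tension and the invar into compression, with equal and opposite forces P (no external load).
Equating the net (thermal + elastic) strains gives |α₁ − α₂|·ΔT = P·[1/(A₁E₁) + 1/(A₂E₂)].
|α₁ − α₂|·ΔT = 6.8×10⁻⁶ × 118 = 0.0008024.
1/(A₁E₁) + 1/(A₂E₂) = 1/(2475×145×10³) + 1/(1275×118×10³) = 9.433×10⁻⁹ N⁻¹.
P = 0.0008024 / 9.433×10⁻⁹ = 85060 N = 85.06 kN.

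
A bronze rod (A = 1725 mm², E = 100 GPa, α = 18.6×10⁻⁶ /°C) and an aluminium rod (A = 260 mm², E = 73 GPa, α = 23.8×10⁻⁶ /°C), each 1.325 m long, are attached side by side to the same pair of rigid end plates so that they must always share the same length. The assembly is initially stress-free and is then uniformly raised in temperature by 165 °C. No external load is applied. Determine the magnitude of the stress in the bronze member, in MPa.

Equilibrium of a rigid end plate with no external load gives equal and opposite internal forces ±P in the two members. Since α_{aluminium} > α_{bronze}, heating drives the aluminium into compression and the bronze into tension.
Setting the final lengths equal and cancelling L: (α₁ − α₂)ΔT = P/(A₁E₁) + P/(A₂E₂).
|α₁ − α₂|·ΔT = 5.2×10⁻⁶ × 165 = 0.000858.
1/(A₁E₁) + 1/(A₂E₂) = 1/(1725×100×10³) + 1/(260×73×10³) = 5.848×10⁻⁸ N⁻¹.
P = 0.000858 / 5.848×10⁻⁸ = 14670 N = 14.67 kN.
σ_{bronze} = P/A₁ = 14670/1725 = 8.505 MPa, tensile.

σ ≈ 8.5 MPa (tensile)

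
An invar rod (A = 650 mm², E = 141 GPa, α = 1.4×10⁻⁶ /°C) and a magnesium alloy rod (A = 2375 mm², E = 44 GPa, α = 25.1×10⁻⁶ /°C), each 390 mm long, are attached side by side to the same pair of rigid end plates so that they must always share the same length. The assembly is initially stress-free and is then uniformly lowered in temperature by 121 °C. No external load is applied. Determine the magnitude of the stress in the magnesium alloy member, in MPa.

The magnesium alloy has the larger α, so on cooling it would change length more than the invar if both were free. The rigid plates force a common final length, so the magnesium alloy is put into tension and the invar into compression, with equal and opposite forces P (no external load).
Compatibility of the two members (thermal + elastic change equal): (α₁ − α₂)ΔT = P·[1/(A₁E₁) + 1/(A₂E₂)].
|α₁ − α₂|·ΔT = 23.7×10⁻⁶ × 121 = 0.002868.
1/(A₁E₁) + 1/(A₂E₂) = 1/(650×141×10³) + 1/(2375×44×10³) = 2.048×10⁻⁸ N⁻¹.
So P = 0.002868 / 2.048×10⁻⁸ = 140 kN.
σ_{magnesium alloy} = P/A₂ = 140000/2375 = 58.96 MPa, tensile.

σ ≈ 59 MPa (tensile)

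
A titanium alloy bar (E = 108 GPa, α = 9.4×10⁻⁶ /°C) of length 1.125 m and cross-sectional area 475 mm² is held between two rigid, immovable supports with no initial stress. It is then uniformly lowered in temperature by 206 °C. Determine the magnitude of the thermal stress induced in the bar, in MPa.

σ ≈ 209 MPa (tensile)

The supports are rigid, so the total axial strain is zero. The restrained thermal strain is ε = αΔT = 9.4×10⁻⁶ × 206 = 1936.4×10⁻⁶.
Hence σ = E·αΔT = 108×10³ × 1936.4×10⁻⁶ = 209.1 MPa, tensile.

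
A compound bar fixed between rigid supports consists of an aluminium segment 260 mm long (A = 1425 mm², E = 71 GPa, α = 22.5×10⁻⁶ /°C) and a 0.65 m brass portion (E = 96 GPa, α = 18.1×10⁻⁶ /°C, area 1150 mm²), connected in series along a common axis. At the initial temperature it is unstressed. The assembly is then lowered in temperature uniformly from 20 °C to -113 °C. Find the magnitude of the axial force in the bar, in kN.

P ≈ 277 kN (tensile)

If the supports were absent, the total length change would be Σ αᵢΔT Lᵢ = 22.5×10⁻⁶×133×260 + 18.1×10⁻⁶×133×650 = 2.343 mm.
Since the ends are fixed, an axial force P builds up, equal in every segment, with P · Σ Lᵢ/(AᵢEᵢ) = δ_free.
Σ Lᵢ/(AᵢEᵢ) = 260/(1425×71×10³) + 650/(1150×96×10³) = 8.457×10⁻⁶ mm/N.
P = 2.343 / 8.457×10⁻⁶ = 277000 N = 277 kN, tensile.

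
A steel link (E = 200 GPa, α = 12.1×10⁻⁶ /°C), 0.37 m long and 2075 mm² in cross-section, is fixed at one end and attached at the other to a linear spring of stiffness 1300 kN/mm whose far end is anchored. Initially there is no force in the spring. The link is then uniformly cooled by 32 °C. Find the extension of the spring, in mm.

δ ≈ 0.0664 mm

The unrestrained thermal change is αΔT L = 12.1×10⁻⁶ × 32 × 370 = 0.1433 mm.
Let P be the tensile force in the spring. The link extends elastically by PL/(AE) and the spring stretches by P/k; together these equal δ_free.
So P = δ_free / [L/(AE) + 1/k] = 0.1433 / [ 370/(2075×200×10³) + 1/(1300×10³) ].
P = 0.1433 / 1.661×10⁻⁶ = 86260 N.
Spring extension = P/k = 86260/(1300×10³) = 0.06636 mm.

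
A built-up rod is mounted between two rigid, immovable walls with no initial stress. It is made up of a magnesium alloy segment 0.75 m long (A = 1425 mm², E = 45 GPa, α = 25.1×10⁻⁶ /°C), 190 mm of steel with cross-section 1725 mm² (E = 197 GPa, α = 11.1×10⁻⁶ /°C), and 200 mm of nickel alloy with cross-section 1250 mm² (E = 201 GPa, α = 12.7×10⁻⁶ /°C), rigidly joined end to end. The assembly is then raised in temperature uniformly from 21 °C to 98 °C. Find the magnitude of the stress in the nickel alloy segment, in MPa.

σ ≈ 111 MPa (compressive)

If the supports were absent, the total length change would be Σ αᵢΔT Lᵢ = 25.1×10⁻⁶×77×750 + 11.1×10⁻⁶×77×190 + 12.7×10⁻⁶×77×200 = 1.807 mm.
The walls prevent any net length change, so an axial force P (same in every segment) develops. Compatibility: P · Σ Lᵢ/(AᵢEᵢ) = δ_free.
Σ Lᵢ/(AᵢEᵢ) = 750/(1425×45×10³) + 190/(1725×197×10³) + 200/(1250×201×10³) = 1.305×10⁻⁵ mm/N.
Hence P = δ_free / Σ(L/AE) = 1.807/1.305×10⁻⁵ = 138.5 kN (compressive).
σ_{nickel alloy} = P / A = 138500 / 1250 = 110.8 MPa.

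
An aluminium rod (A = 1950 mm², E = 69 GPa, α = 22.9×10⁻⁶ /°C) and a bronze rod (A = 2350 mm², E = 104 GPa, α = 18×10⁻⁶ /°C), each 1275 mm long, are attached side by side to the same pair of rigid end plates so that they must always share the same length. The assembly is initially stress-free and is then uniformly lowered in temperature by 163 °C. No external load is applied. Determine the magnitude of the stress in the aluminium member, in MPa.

Both members must finish at the same length. With the larger α, the aluminium tends to over-contract; the plates restrain it, putting the aluminium in tension and the bronze in compression. With no external load the two internal forces are equal and opposite, magnitude P.
Equating the net (thermal + elastic) strains gives |α₁ − α₂|·ΔT = P·[1/(A₁E₁) + 1/(A₂E₂)].
|α₁ − α₂|·ΔT = 4.9×10⁻⁶ × 163 = 0.0007987.
1/(A₁E₁) + 1/(A₂E₂) = 1/(1950×69×10³) + 1/(2350×104×10³) = 1.152×10⁻⁸ N⁻¹.
P = 0.0007987 / 1.152×10⁻⁸ = 69310 N = 69.31 kN.
σ_{aluminium} = P/A₁ = 69310/1950 = 35.54 MPa, tensile.

σ ≈ 35.5 MPa (tensile)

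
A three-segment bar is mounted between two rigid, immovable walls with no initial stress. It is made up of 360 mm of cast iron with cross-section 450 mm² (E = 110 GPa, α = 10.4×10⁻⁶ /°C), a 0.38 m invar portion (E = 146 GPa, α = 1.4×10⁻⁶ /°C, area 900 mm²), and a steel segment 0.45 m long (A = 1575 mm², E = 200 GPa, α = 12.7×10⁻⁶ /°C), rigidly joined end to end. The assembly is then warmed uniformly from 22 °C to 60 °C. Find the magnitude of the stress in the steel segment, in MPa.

Free thermal expansion of the whole bar: Σ αᵢΔT Lᵢ = 10.4×10⁻⁶×38×360 + 1.4×10⁻⁶×38×380 + 12.7×10⁻⁶×38×450 = 0.3797 mm.
The walls prevent any net length change, so an axial force P (same in every segment) develops. Compatibility: P · Σ Lᵢ/(AᵢEᵢ) = δ_free.
The series flexibility is Σ Lᵢ/(AᵢEᵢ) = 360/(450×110×10³) + 380/(900×146×10³) + 450/(1575×200×10³) = 1.159×10⁻⁵ mm/N.
So P = 0.3797 / 1.159×10⁻⁵ = 32.75 kN, compressive.
σ_{steel} = P / A = 32750 / 1575 = 20.79 MPa.

σ ≈ 20.8 MPa (compressive)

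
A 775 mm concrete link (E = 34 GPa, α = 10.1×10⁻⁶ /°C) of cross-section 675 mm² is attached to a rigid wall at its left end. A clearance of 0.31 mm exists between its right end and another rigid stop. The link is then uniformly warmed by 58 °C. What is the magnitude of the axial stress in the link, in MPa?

σ ≈ 6.32 MPa (compressive)

If the wall were absent the link would grow by αΔT L = 10.1×10⁻⁶ × 58 × 775 = 0.454 mm.
This exceeds the 0.31 mm gap, so the wall pushes back. The portion of expansion that must be recovered elastically is δ_free − gap = 0.454 − 0.31 = 0.144 mm.
That suppressed elongation corresponds to σ = E·Δ/L = 34×10³ × 0.144/775 = 6.317 MPa.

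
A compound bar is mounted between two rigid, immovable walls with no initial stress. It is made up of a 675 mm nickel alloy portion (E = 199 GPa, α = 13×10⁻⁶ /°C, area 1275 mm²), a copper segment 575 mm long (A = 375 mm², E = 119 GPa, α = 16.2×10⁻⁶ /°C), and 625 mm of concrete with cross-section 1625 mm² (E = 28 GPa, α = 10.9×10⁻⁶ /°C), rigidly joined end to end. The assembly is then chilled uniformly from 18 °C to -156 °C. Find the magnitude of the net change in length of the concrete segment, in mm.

Free thermal contraction of the whole bar: Σ αᵢΔT Lᵢ = 13×10⁻⁶×174×675 + 16.2×10⁻⁶×174×575 + 10.9×10⁻⁶×174×625 = 4.333 mm.
Since the ends are fixed, an axial force P builds up, equal in every segment, with P · Σ Lᵢ/(AᵢEᵢ) = δ_free.
The series flexibility is Σ Lᵢ/(AᵢEᵢ) = 675/(1275×199×10³) + 575/(375×119×10³) + 625/(1625×28×10³) = 2.928×10⁻⁵ mm/N.
So P = 4.333 / 2.928×10⁻⁵ = 148 kN, tensile.
For the concrete segment, free thermal change = 10.9×10⁻⁶×174×625 = 1.185 mm and elastic change from P = 148000×625/(1625×28×10³) = 2.033 mm; these oppose, so the net change is 0.847 mm (segment lengthens).

|ΔL| ≈ 0.847 mm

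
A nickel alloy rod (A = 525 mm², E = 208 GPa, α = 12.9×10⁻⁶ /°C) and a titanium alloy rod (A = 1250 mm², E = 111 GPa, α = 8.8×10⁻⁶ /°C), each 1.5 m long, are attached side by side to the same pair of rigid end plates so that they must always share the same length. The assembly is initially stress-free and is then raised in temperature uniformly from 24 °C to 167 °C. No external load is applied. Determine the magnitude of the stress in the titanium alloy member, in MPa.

σ ≈ 28.7 MPa (tensile)

Both members must finish at the same length. With the larger α, the nickel alloy tends to over-expand; the plates restrain it, putting the nickel alloy in compression and the titanium alloy in tension. With no external load the two internal forces are equal and opposite, magnitude P.
Equating the net (thermal + elastic) strains gives |α₁ − α₂|·ΔT = P·[1/(A₁E₁) + 1/(A₂E₂)].
|α₁ − α₂|·ΔT = 4.1×10⁻⁶ × 143 = 0.0005863.
1/(A₁E₁) + 1/(A₂E₂) = 1/(525×208×10³) + 1/(1250×111×10³) = 1.636×10⁻⁸ N⁻¹.
So P = 0.0005863 / 1.636×10⁻⁸ = 35.83 kN.
σ_{titanium alloy} = P/A₂ = 35830/1250 = 28.66 MPa, tensile.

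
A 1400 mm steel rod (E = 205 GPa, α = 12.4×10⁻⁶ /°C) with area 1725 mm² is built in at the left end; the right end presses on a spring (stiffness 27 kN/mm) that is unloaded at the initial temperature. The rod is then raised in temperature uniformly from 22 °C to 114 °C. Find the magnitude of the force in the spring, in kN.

The unrestrained thermal change is αΔT L = 12.4×10⁻⁶ × 92 × 1400 = 1.597 mm.
Let P be the compressive force at the spring. The rod shortens elastically by PL/(AE) and the spring compresses by P/k; together these equal δ_free.
So P = δ_free / [L/(AE) + 1/k] = 1.597 / [ 1400/(1725×205×10³) + 1/(27×10³) ].
P = 1.597 / 4.1×10⁻⁵ = 38960 N.

P ≈ 39 kN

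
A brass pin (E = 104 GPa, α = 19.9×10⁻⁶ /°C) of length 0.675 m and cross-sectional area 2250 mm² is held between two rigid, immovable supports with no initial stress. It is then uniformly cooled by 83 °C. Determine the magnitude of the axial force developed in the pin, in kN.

With zero net strain, σ = E·αΔT = 104 GPa × 19.9×10⁻⁶ × 83 = 171.8 MPa.
Axial force P = σA = 171.8 × 2250 = 386500 N = 386.5 kN, tensile.

P ≈ 386 kN (tensile)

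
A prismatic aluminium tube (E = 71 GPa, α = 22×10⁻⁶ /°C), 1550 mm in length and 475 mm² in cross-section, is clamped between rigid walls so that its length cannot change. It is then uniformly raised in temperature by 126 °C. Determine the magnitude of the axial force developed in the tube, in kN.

P ≈ 93.5 kN (compressive)

Full restraint means ε = 0, so the stress is σ = EαΔT = 71×10³ × 22×10⁻⁶ × 126 = 196.8 MPa.
Then P = σA = 196.8 × 475 mm² = 93.49 kN, compressive.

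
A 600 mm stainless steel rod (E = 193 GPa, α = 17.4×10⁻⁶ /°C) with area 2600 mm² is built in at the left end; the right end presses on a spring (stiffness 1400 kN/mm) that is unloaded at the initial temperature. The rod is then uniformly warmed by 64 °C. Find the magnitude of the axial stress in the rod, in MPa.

Free thermal expansion: δ_free = αΔT L = 17.4×10⁻⁶ × 64 × 600 = 0.6682 mm.
Let P be the compressive force at the spring. The rod shortens elastically by PL/(AE) and the spring compresses by P/k; together these equal δ_free.
P [ L/(AE) + 1/k ] = δ_free → P [ 600/(2600×193×10³) + 1/(1400×10³) ] = 0.6682.
P = 0.6682 / 1.91×10⁻⁶ = 349800 N.
σ = P/A = 349800/2600 = 134.5 MPa.

σ ≈ 135 MPa (compressive)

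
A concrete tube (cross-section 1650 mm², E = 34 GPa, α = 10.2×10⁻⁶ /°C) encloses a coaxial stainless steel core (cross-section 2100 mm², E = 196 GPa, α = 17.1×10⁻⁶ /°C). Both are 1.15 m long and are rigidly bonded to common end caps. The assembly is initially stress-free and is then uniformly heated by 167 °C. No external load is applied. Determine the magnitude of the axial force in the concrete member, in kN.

Both members must finish at the same length. With the larger α, the stainless steel tends to over-expand; the plates restrain it, putting the stainless steel in compression and the concrete in tension. With no external load the two internal forces are equal and opposite, magnitude P.
Setting the final lengths equal and cancelling L: (α₁ − α₂)ΔT = P/(A₁E₁) + P/(A₂E₂).
|α₁ − α₂|·ΔT = 6.9×10⁻⁶ × 167 = 0.001152.
1/(A₁E₁) + 1/(A₂E₂) = 1/(1650×34×10³) + 1/(2100×196×10³) = 2.025×10⁻⁸ N⁻¹.
P = 0.001152 / 2.025×10⁻⁸ = 56890 N = 56.89 kN.

P ≈ 56.9 kN (tensile in the concrete)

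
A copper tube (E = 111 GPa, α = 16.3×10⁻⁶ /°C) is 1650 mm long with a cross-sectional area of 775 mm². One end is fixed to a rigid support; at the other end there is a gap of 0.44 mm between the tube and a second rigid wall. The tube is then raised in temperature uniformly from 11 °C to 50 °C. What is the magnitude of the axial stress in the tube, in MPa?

σ ≈ 41 MPa (compressive)

Free thermal elongation = αΔT L = 16.3×10⁻⁶ × 39 × 1650 = 1.049 mm.
The gap closes (δ_free > 0.44 mm) and the wall then resists a further 1.049 − 0.44 = 0.6089 mm of expansion.
That suppressed elongation corresponds to σ = E·Δ/L = 111×10³ × 0.6089/1650 = 40.96 MPa.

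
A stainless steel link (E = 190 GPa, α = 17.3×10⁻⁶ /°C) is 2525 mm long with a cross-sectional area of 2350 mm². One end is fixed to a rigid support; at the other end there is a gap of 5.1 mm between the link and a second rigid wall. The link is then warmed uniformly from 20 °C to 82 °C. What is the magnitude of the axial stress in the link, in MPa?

Free thermal elongation = αΔT L = 17.3×10⁻⁶ × 62 × 2525 = 2.708 mm.
This is smaller than the 5.1 mm clearance, so the link expands freely without reaching the stop — the stress is zero.

σ ≈ 0 MPa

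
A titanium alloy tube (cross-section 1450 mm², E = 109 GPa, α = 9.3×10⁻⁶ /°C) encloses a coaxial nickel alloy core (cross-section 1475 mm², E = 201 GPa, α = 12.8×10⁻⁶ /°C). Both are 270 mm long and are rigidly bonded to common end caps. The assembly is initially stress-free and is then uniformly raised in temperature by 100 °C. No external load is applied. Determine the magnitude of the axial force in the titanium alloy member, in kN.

Both members must finish at the same length. With the larger α, the nickel alloy tends to over-expand; the plates restrain it, putting the nickel alloy in compression and the titanium alloy in tension. With no external load the two internal forces are equal and opposite, magnitude P.
Setting the final lengths equal and cancelling L: (α₁ − α₂)ΔT = P/(A₁E₁) + P/(A₂E₂).
|α₁ − α₂|·ΔT = 3.5×10⁻⁶ × 100 = 0.00035.
1/(A₁E₁) + 1/(A₂E₂) = 1/(1450×109×10³) + 1/(1475×201×10³) = 9.7×10⁻⁹ N⁻¹.
P = 0.00035 / 9.7×10⁻⁹ = 36080 N = 36.08 kN.

P ≈ 36.1 kN (tensile in the titanium alloy)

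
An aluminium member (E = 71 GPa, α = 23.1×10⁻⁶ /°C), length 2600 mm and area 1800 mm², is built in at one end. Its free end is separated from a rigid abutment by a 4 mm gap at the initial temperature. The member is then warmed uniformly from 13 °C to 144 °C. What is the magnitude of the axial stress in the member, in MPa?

σ ≈ 106 MPa (compressive)

Unrestrained expansion: δ_free = αΔT L = 23.1×10⁻⁶ × 131 × 2600 = 7.868 mm.
After closing the 4 mm clearance, 7.868 − 4 = 3.868 mm of expansion remains to be suppressed by the wall.
That suppressed elongation corresponds to σ = E·Δ/L = 71×10³ × 3.868/2600 = 105.6 MPa.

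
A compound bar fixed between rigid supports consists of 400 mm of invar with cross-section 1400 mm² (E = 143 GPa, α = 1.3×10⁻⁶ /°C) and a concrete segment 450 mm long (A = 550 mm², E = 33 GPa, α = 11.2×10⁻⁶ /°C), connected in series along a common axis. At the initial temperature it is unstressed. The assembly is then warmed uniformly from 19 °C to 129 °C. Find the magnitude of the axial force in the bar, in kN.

Free thermal expansion of the whole bar: Σ αᵢΔT Lᵢ = 1.3×10⁻⁶×110×400 + 11.2×10⁻⁶×110×450 = 0.6116 mm.
The rigid supports impose zero overall length change; the single axial force P common to all segments must satisfy P Σ Lᵢ/(AᵢEᵢ) = δ_free.
Σ Lᵢ/(AᵢEᵢ) = 400/(1400×143×10³) + 450/(550×33×10³) = 2.679×10⁻⁵ mm/N.
P = 0.6116 / 2.679×10⁻⁵ = 22830 N = 22.83 kN, compressive.

P ≈ 22.8 kN (compressive)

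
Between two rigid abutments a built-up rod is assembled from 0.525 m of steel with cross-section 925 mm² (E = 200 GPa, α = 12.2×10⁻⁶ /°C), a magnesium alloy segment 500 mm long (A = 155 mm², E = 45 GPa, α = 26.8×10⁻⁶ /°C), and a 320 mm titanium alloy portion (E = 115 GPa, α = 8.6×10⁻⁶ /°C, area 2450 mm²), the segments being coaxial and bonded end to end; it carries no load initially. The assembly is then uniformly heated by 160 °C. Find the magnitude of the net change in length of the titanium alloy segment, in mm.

|ΔL| ≈ 0.386 mm

Free thermal expansion of the whole bar: Σ αᵢΔT Lᵢ = 12.2×10⁻⁶×160×525 + 26.8×10⁻⁶×160×500 + 8.6×10⁻⁶×160×320 = 3.609 mm.
The walls prevent any net length change, so an axial force P (same in every segment) develops. Compatibility: P · Σ Lᵢ/(AᵢEᵢ) = δ_free.
Σ Lᵢ/(AᵢEᵢ) = 525/(925×200×10³) + 500/(155×45×10³) + 320/(2450×115×10³) = 7.566×10⁻⁵ mm/N.
P = 3.609 / 7.566×10⁻⁵ = 47700 N = 47.7 kN, compressive.
For the titanium alloy segment, free thermal change = 8.6×10⁻⁶×160×320 = 0.4403 mm and elastic change from P = 47700×320/(2450×115×10³) = 0.05418 mm; these oppose, so the net change is 0.386 mm (segment lengthens).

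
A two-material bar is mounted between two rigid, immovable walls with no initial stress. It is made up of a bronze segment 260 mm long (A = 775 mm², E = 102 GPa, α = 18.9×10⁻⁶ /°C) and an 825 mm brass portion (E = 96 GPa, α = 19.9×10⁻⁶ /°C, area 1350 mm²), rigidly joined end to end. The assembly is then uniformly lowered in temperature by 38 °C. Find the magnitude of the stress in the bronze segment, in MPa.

If the supports were absent, the total length change would be Σ αᵢΔT Lᵢ = 18.9×10⁻⁶×38×260 + 19.9×10⁻⁶×38×825 = 0.8106 mm.
The rigid supports impose zero overall length change; the single axial force P common to all segments must satisfy P Σ Lᵢ/(AᵢEᵢ) = δ_free.
The series flexibility is Σ Lᵢ/(AᵢEᵢ) = 260/(775×102×10³) + 825/(1350×96×10³) = 9.655×10⁻⁶ mm/N.
Hence P = δ_free / Σ(L/AE) = 0.8106/9.655×10⁻⁶ = 83.96 kN (tensile).
σ_{bronze} = P / A = 83960 / 775 = 108.3 MPa.

σ ≈ 108 MPa (tensile)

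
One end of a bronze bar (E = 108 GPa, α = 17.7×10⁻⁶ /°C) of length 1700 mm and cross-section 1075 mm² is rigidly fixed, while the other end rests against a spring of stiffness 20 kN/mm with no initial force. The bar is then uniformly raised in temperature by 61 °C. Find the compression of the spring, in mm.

δ ≈ 1.42 mm

Free thermal expansion: δ_free = αΔT L = 17.7×10⁻⁶ × 61 × 1700 = 1.835 mm.
With a force P in the spring, the elastic change of the bar is PL/(AE) and that of the spring is P/k; compatibility requires their sum to equal δ_free.
So P = δ_free / [L/(AE) + 1/k] = 1.835 / [ 1700/(1075×108×10³) + 1/(20×10³) ].
P = 1.835 / 6.464×10⁻⁵ = 28390 N.
Spring compression = P/k = 28390/(20×10³) = 1.42 mm.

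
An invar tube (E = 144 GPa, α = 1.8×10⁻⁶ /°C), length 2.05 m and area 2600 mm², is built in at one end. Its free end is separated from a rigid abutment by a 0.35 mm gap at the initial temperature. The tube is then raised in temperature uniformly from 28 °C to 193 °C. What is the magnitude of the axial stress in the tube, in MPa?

Free thermal elongation = αΔT L = 1.8×10⁻⁶ × 165 × 2050 = 0.6089 mm.
The gap closes (δ_free > 0.35 mm) and the wall then resists a further 0.6089 − 0.35 = 0.2589 mm of expansion.
So σ = E(δ_free − g)/L = 144×10³ × 0.2589/2050 = 18.18 MPa.

σ ≈ 18.2 MPa (compressive)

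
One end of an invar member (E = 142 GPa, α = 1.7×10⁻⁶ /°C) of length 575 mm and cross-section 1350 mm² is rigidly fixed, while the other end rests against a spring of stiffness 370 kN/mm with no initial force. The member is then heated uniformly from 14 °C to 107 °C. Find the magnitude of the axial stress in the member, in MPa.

Free thermal expansion: δ_free = αΔT L = 1.7×10⁻⁶ × 93 × 575 = 0.09091 mm.
Let P be the compressive force at the spring. The member shortens elastically by PL/(AE) and the spring compresses by P/k; together these equal δ_free.
P [ L/(AE) + 1/k ] = δ_free → P [ 575/(1350×142×10³) + 1/(370×10³) ] = 0.09091.
P = 0.09091 / 5.702×10⁻⁶ = 15940 N.
σ = P/A = 15940/1350 = 11.81 MPa.

σ ≈ 11.8 MPa (compressive)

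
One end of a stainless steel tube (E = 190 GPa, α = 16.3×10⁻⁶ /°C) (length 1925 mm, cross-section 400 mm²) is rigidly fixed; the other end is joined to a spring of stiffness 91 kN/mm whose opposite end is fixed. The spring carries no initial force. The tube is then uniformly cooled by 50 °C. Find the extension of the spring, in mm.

Free thermal contraction: δ_free = αΔT L = 16.3×10⁻⁶ × 50 × 1925 = 1.569 mm.
With a force P in the spring, the elastic change of the tube is PL/(AE) and that of the spring is P/k; compatibility requires their sum to equal δ_free.
So P = δ_free / [L/(AE) + 1/k] = 1.569 / [ 1925/(400×190×10³) + 1/(91×10³) ].
P = 1.569 / 3.632×10⁻⁵ = 43200 N.
Spring extension = P/k = 43200/(91×10³) = 0.4747 mm.

δ ≈ 0.475 mm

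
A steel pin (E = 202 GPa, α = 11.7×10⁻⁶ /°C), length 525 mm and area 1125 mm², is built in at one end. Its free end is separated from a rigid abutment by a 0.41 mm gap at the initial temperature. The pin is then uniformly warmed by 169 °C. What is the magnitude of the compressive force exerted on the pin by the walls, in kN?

P ≈ 272 kN

Free thermal elongation = αΔT L = 11.7×10⁻⁶ × 169 × 525 = 1.038 mm.
The gap closes (δ_free > 0.41 mm) and the wall then resists a further 1.038 − 0.41 = 0.6281 mm of expansion.
That suppressed elongation corresponds to σ = E·Δ/L = 202×10³ × 0.6281/525 = 241.7 MPa.
P = σA = 241.7 × 1125 = 271.9 kN.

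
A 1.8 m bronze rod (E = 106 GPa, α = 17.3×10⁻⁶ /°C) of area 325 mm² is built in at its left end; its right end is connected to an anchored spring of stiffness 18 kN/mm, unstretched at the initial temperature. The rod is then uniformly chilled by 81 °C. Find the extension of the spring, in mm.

The unrestrained thermal change is αΔT L = 17.3×10⁻⁶ × 81 × 1800 = 2.522 mm.
Let P be the tensile force in the spring. The rod extends elastically by PL/(AE) and the spring stretches by P/k; together these equal δ_free.
So P = δ_free / [L/(AE) + 1/k] = 2.522 / [ 1800/(325×106×10³) + 1/(18×10³) ].
P = 2.522 / 0.0001078 = 23400 N.
Spring extension = P/k = 23400/(18×10³) = 1.3 mm.

δ ≈ 1.3 mm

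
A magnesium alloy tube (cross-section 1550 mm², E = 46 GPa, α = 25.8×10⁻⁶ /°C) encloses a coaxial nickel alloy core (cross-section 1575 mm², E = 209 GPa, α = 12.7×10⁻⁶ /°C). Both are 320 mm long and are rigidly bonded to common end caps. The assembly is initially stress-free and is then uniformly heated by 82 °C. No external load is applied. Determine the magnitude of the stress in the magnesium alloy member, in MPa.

σ ≈ 40.6 MPa (compressive)

The magnesium alloy has the larger α, so on heating it would change length more than the nickel alloy if both were free. The rigid plates force a common final length, so the magnesium alloy is put into compression and the nickel alloy into tension, with equal and opposite forces P (no external load).
Compatibility of the two members (thermal + elastic change equal): (α₁ − α₂)ΔT = P·[1/(A₁E₁) + 1/(A₂E₂)].
|α₁ − α₂|·ΔT = 13.1×10⁻⁶ × 82 = 0.001074.
1/(A₁E₁) + 1/(A₂E₂) = 1/(1550×46×10³) + 1/(1575×209×10³) = 1.706×10⁻⁸ N⁻¹.
So P = 0.001074 / 1.706×10⁻⁸ = 62.95 kN.
σ_{magnesium alloy} = P/A₁ = 62950/1550 = 40.62 MPa, compressive.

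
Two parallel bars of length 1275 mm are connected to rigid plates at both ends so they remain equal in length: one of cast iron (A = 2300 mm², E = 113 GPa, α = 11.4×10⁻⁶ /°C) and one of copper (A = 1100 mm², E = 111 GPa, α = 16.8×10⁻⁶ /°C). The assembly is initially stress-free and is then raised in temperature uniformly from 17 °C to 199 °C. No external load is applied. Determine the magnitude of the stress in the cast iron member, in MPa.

σ ≈ 35.5 MPa (tensile)

Equilibrium of a rigid end plate with no external load gives equal and opposite internal forces ±P in the two members. Since α_{copper} > α_{cast iron}, heating drives the copper into compression and the cast iron into tension.
Compatibility of the two members (thermal + elastic change equal): (α₁ − α₂)ΔT = P·[1/(A₁E₁) + 1/(A₂E₂)].
|α₁ − α₂|·ΔT = 5.4×10⁻⁶ × 182 = 0.0009828.
1/(A₁E₁) + 1/(A₂E₂) = 1/(2300×113×10³) + 1/(1100×111×10³) = 1.204×10⁻⁸ N⁻¹.
So P = 0.0009828 / 1.204×10⁻⁸ = 81.64 kN.
σ_{cast iron} = P/A₁ = 81640/2300 = 35.5 MPa, tensile.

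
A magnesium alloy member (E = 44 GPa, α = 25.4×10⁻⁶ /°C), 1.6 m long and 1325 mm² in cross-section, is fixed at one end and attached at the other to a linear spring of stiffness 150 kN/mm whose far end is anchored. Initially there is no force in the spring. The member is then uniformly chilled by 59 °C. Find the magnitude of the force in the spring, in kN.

P ≈ 70.3 kN

Free thermal contraction: δ_free = αΔT L = 25.4×10⁻⁶ × 59 × 1600 = 2.398 mm.
Let P be the tensile force in the spring. The member extends elastically by PL/(AE) and the spring stretches by P/k; together these equal δ_free.
P [ L/(AE) + 1/k ] = δ_free → P [ 1600/(1325×44×10³) + 1/(150×10³) ] = 2.398.
P = 2.398 / 3.411×10⁻⁵ = 70290 N.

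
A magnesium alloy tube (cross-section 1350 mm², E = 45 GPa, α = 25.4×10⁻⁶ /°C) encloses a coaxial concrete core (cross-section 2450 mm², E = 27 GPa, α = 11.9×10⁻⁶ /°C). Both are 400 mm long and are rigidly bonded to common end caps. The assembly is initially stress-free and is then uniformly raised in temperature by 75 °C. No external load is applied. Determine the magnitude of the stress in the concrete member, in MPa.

Both members must finish at the same length. With the larger α, the magnesium alloy tends to over-expand; the plates restrain it, putting the magnesium alloy in compression and the concrete in tension. With no external load the two internal forces are equal and opposite, magnitude P.
Equating the net (thermal + elastic) strains gives |α₁ − α₂|·ΔT = P·[1/(A₁E₁) + 1/(A₂E₂)].
|α₁ − α₂|·ΔT = 13.5×10⁻⁶ × 75 = 0.001012.
1/(A₁E₁) + 1/(A₂E₂) = 1/(1350×45×10³) + 1/(2450×27×10³) = 3.158×10⁻⁸ N⁻¹.
P = 0.001012 / 3.158×10⁻⁸ = 32060 N = 32.06 kN.
σ_{concrete} = P/A₂ = 32060/2450 = 13.09 MPa, tensile.

σ ≈ 13.1 MPa (tensile)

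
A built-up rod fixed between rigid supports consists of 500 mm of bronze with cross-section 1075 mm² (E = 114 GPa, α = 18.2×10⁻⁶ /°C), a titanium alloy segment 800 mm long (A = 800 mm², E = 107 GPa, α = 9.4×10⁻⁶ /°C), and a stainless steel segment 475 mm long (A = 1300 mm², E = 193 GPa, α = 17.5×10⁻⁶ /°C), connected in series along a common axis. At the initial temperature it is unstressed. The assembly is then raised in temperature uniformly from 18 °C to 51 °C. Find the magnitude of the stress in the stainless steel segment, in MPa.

σ ≈ 41.3 MPa (compressive)

If the supports were absent, the total length change would be Σ αᵢΔT Lᵢ = 18.2×10⁻⁶×33×500 + 9.4×10⁻⁶×33×800 + 17.5×10⁻⁶×33×475 = 0.8228 mm.
The walls prevent any net length change, so an axial force P (same in every segment) develops. Compatibility: P · Σ Lᵢ/(AᵢEᵢ) = δ_free.
The series flexibility is Σ Lᵢ/(AᵢEᵢ) = 500/(1075×114×10³) + 800/(800×107×10³) + 475/(1300×193×10³) = 1.532×10⁻⁵ mm/N.
Hence P = δ_free / Σ(L/AE) = 0.8228/1.532×10⁻⁵ = 53.71 kN (compressive).
σ_{stainless steel} = P / A = 53710 / 1300 = 41.31 MPa.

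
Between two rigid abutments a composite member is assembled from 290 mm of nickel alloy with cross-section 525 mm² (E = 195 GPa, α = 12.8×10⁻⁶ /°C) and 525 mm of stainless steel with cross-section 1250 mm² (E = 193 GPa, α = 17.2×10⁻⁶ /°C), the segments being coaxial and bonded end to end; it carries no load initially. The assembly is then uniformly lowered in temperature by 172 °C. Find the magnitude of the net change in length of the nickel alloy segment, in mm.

|ΔL| ≈ 0.601 mm

If the supports were absent, the total length change would be Σ αᵢΔT Lᵢ = 12.8×10⁻⁶×172×290 + 17.2×10⁻⁶×172×525 = 2.192 mm.
The walls prevent any net length change, so an axial force P (same in every segment) develops. Compatibility: P · Σ Lᵢ/(AᵢEᵢ) = δ_free.
Σ Lᵢ/(AᵢEᵢ) = 290/(525×195×10³) + 525/(1250×193×10³) = 5.009×10⁻⁶ mm/N.
So P = 2.192 / 5.009×10⁻⁶ = 437.5 kN, tensile.
For the nickel alloy segment, free thermal change = 12.8×10⁻⁶×172×290 = 0.6385 mm and elastic change from P = 437500×290/(525×195×10³) = 1.239 mm; these oppose, so the net change is 0.601 mm (segment lengthens).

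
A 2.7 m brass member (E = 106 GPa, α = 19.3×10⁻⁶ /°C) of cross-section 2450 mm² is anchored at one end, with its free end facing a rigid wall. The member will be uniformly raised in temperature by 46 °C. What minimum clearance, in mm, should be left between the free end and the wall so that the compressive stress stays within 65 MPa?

g ≈ 0.741 mm

With no wall the member would lengthen by αΔT L = 19.3×10⁻⁶ × 46 × 2700 = 2.397 mm.
At the allowable stress the elastic shortening the wall may impose is σL/E = 65 × 2700 / (106×10³) = 1.656 mm.
So the gap has to take up the difference, g_min = δ_free − σL/E = 2.397 − 1.656 = 0.7414 mm.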